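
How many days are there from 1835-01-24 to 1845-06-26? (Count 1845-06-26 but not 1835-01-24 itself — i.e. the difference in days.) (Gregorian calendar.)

3806

Jan 24, 1835 → Jan 24, 1836: 365 days.
Jan 24, 1836 → Jan 24, 1837: 366 days (Feb 29, 1836 is in that span).
Jan 24, 1837 → Jan 24, 1838: 365 days.
Jan 24, 1838 → Jan 24, 1839: 365 days.
Jan 24, 1839 → Jan 24, 1840: 365 days.
Jan 24, 1840 → Jan 24, 1841: 366 days (Feb 29, 1840 is in that span).
Jan 24, 1841 → Jan 24, 1842: 365 days.
Jan 24, 1842 → Jan 24, 1843: 365 days.
Jan 24, 1843 → Jan 24, 1844: 365 days.
Jan 24, 1844 → Jan 24, 1845: 366 days (Feb 29, 1844 is in that span).
Jan 24, 1845 → Feb 24, 1845: 31 days (January has 31).
Feb 24, 1845 → Mar 24, 1845: 28 days (February has 28).
Mar 24, 1845 → Apr 24, 1845: 31 days (March has 31).
Apr 24, 1845 → May 24, 1845: 30 days (April has 30).
May 24, 1845 → Jun 24, 1845: 31 days (May has 31).
Jun 24, 1845 → Jun 26, 1845: 2 days.
Total: 3806 days.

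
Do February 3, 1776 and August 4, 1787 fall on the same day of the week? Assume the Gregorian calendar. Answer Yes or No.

From Feb 3, 1776 to Aug 4, 1787 is 4200 days.
4200 mod 7 = 0, so they are the same weekday.
(Feb 3, 1776 is a Saturday; Aug 4, 1787 is a Saturday.)

Yes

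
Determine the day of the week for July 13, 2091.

Friday

Doomsday rule: the anchor day for the 2000s is Tuesday. For year 91: 91÷12 = 7 r 7, and 7÷4 = 1, so 7+7+1 = 15.
Tuesday + 15 ≡ Wednesday — that's 2091's doomsday.
In July the doomsday date is Jul 11.
Jul 13 is 2 days after Jul 11; 2 mod 7 = 2, so Wednesday + 2 = Friday.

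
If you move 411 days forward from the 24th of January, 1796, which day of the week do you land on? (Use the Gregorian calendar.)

Jan 24, 1796 is a Sunday.
411 mod 7 = 5, so 411 days after a Sunday is Sunday + 5 = Friday.

Friday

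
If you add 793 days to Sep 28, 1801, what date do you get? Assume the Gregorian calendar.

+365 (one year) → Sep 28, 1802 (428 left).
+365 (one year) → Sep 28, 1803 (63 left).
Sep has 30 days: +3 → Oct 1, 1803 (60 left).
Oct has 31 days: +31 → Nov 1, 1803 (29 left).
+29 → Nov 30, 1803.

November 30, 1803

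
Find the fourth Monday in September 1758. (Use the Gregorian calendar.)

September 1, 1758 is a Friday.
The first Monday is therefore September 4 (3 days later).
The fourth Monday is 4 + 3×7 = September 25.

September 25, 1758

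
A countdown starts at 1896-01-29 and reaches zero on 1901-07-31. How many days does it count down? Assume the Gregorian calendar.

Jan 29, 1896 → Jan 29, 1897: 366 days (Feb 29, 1896 is in that span).
Jan 29, 1897 → Jan 29, 1898: 365 days.
Jan 29, 1898 → Jan 29, 1899: 365 days.
Jan 29, 1899 → Jan 29, 1900: 365 days.
Jan 29, 1900 → Jan 29, 1901: 365 days.
Jan 29, 1901 → Feb 28, 1901: 30 days (January has 31).
Feb 28, 1901 → Mar 28, 1901: 28 days (February has 28).
Mar 28, 1901 → Apr 28, 1901: 31 days (March has 31).
Apr 28, 1901 → May 28, 1901: 30 days (April has 30).
May 28, 1901 → Jun 28, 1901: 31 days (May has 31).
Jun 28, 1901 → Jul 28, 1901: 30 days (June has 30).
Jul 28, 1901 → Jul 31, 1901: 3 days.
Total: 2009 days.

2009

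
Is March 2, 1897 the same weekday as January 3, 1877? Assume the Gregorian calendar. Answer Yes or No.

From Jan 3, 1877 to Mar 2, 1897 is 7363 days.
7363 mod 7 = 6, so they are different weekdays.
(Jan 3, 1877 is a Wednesday; Mar 2, 1897 is a Tuesday.)

No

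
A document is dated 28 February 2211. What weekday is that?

Thursday

Doomsday rule: the anchor day for the 2200s is Friday. For year 11: 11÷12 = 0 r 11, and 11÷4 = 2, so 0+11+2 = 13.
Friday + 13 ≡ Thursday — that's 2211's doomsday.
In February the doomsday date is Feb 28 (2211 is not a leap year).
Feb 28 is the doomsday itself: Thursday.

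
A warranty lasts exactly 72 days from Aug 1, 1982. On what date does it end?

Aug has 31 days: +31 → Sep 1, 1982 (41 left).
Sep has 30 days: +30 → Oct 1, 1982 (11 left).
+11 → Oct 12, 1982.

October 12, 1982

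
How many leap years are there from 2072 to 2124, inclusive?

13

Multiples of 4 in [2072,2124]: 14.
Of those, multiples of 100: 1 (not leap unless ÷400).
Multiples of 400: 0.
Leap years = 14 − 1 + 0 = 13.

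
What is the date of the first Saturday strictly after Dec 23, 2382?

December 25, 2382

Dec 23, 2382 is a Thursday.
From Thursday to the next Saturday is 2 days.
Dec 23, 2382 + 2 = Dec 25, 2382.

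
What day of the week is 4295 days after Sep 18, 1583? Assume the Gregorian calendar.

Thursday

First find the weekday of Sep 18, 1583. Doomsday rule: the anchor day for the 1500s is Wednesday. For year 83: 83÷12 = 6 r 11, and 11÷4 = 2, so 6+11+2 = 19.
Wednesday + 19 ≡ Monday — that's 1583's doomsday.
In September the doomsday date is Sep 5.
Sep 18 is 13 days after Sep 5; 13 mod 7 = 6, so Monday + 6 = Sunday.
4295 mod 7 = 4, so 4295 days after a Sunday is Sunday + 4 = Thursday.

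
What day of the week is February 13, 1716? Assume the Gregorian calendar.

Thursday

Doomsday rule: the anchor day for the 1700s is Sunday. For year 16: 16÷12 = 1 r 4, and 4÷4 = 1, so 1+4+1 = 6.
Sunday + 6 ≡ Saturday — that's 1716's doomsday.
In February the doomsday date is Feb 29 (1716 is a leap year (divisible by 4)).
Feb 13 is 16 days before Feb 29; 16 mod 7 = 2, so Saturday − 2 = Thursday.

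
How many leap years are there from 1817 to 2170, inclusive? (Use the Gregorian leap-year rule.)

Multiples of 4 in [1817,2170]: 88.
Of those, multiples of 100: 3 (not leap unless ÷400).
Multiples of 400: 1.
Leap years = 88 − 3 + 1 = 86.

86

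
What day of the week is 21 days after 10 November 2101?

Thursday

First find the weekday of Nov 10, 2101. Doomsday rule: the anchor day for the 2100s is Sunday. For year 01: 1÷12 = 0 r 1, and 1÷4 = 0, so 0+1+0 = 1.
Sunday + 1 ≡ Monday — that's 2101's doomsday.
In November the doomsday date is Nov 7.
Nov 10 is 3 days after Nov 7; 3 mod 7 = 3, so Monday + 3 = Thursday.
21 mod 7 = 0, so 21 days after a Thursday is Thursday + 0 = Thursday.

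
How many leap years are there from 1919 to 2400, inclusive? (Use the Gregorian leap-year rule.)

Multiples of 4 in [1919,2400]: 121.
Of those, multiples of 100: 5 (not leap unless ÷400).
Multiples of 400: 2.
Leap years = 121 − 5 + 2 = 118.

118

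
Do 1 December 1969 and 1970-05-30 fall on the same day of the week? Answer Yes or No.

From Dec 1, 1969 to May 30, 1970 is 180 days.
180 mod 7 = 5, so they are different weekdays.
(Dec 1, 1969 is a Monday; May 30, 1970 is a Saturday.)

No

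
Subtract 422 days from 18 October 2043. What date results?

August 22, 2042

−365 (one year) → Oct 18, 2042 (57 left).
−18 → Sep 30, 2042 (end of Sep, 30 days; 39 left).
−30 → Aug 31, 2042 (end of Aug, 31 days; 9 left).
−9 → Aug 22, 2042.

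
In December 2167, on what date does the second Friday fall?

December 1, 2167 is a Tuesday.
The first Friday is therefore December 4 (3 days later).
The second Friday is 4 + 1×7 = December 11.

December 11, 2167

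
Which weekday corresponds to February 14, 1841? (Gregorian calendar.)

Sunday

Doomsday rule: the anchor day for the 1800s is Friday. For year 41: 41÷12 = 3 r 5, and 5÷4 = 1, so 3+5+1 = 9.
Friday + 9 ≡ Sunday — that's 1841's doomsday.
In February the doomsday date is Feb 28 (1841 is not a leap year).
Feb 14 is 14 days before Feb 28; 14 mod 7 = 0, so Sunday − 0 = Sunday.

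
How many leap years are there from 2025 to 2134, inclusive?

26

Multiples of 4 in [2025,2134]: 27.
Of those, multiples of 100: 1 (not leap unless ÷400).
Multiples of 400: 0.
Leap years = 27 − 1 + 0 = 26.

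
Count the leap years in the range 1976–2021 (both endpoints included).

Multiples of 4 in [1976,2021]: 12.
Of those, multiples of 100: 1 (not leap unless ÷400).
Multiples of 400: 1.
Leap years = 12 − 1 + 1 = 12.

12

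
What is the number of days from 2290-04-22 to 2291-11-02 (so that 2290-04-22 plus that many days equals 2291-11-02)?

Apr 22, 2290 → Apr 22, 2291: 365 days.
Apr 22, 2291 → May 22, 2291: 30 days (April has 30).
May 22, 2291 → Jun 22, 2291: 31 days (May has 31).
Jun 22, 2291 → Jul 22, 2291: 30 days (June has 30).
Jul 22, 2291 → Aug 22, 2291: 31 days (July has 31).
Aug 22, 2291 → Sep 22, 2291: 31 days (August has 31).
Sep 22, 2291 → Oct 22, 2291: 30 days (September has 30).
Oct 22, 2291 → Nov 2, 2291: 11 days.
Total: 559 days.

559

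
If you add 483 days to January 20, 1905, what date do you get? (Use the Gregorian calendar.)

May 18, 1906

+365 (one year) → Jan 20, 1906 (118 left).
Jan has 31 days: +12 → Feb 1, 1906 (106 left).
Feb has 28 days: +28 → Mar 1, 1906 (78 left).
Mar has 31 days: +31 → Apr 1, 1906 (47 left).
Apr has 30 days: +30 → May 1, 1906 (17 left).
+17 → May 18, 1906.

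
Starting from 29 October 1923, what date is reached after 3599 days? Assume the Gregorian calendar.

+366 (one year; includes Feb 29, 1924) → Oct 29, 1924 (3233 left).
+365 (one year) → Oct 29, 1925 (2868 left).
+365 (one year) → Oct 29, 1926 (2503 left).
+365 (one year) → Oct 29, 1927 (2138 left).
+366 (one year; includes Feb 29, 1928) → Oct 29, 1928 (1772 left).
+365 (one year) → Oct 29, 1929 (1407 left).
+365 (one year) → Oct 29, 1930 (1042 left).
+365 (one year) → Oct 29, 1931 (677 left).
+366 (one year; includes Feb 29, 1932) → Oct 29, 1932 (311 left).
Oct has 31 days: +3 → Nov 1, 1932 (308 left).
Nov has 30 days: +30 → Dec 1, 1932 (278 left).
Dec has 31 days: +31 → Jan 1, 1933 (247 left).
Jan has 31 days: +31 → Feb 1, 1933 (216 left).
Feb has 28 days: +28 → Mar 1, 1933 (188 left).
Mar has 31 days: +31 → Apr 1, 1933 (157 left).
Apr has 30 days: +30 → May 1, 1933 (127 left).
May has 31 days: +31 → Jun 1, 1933 (96 left).
Jun has 30 days: +30 → Jul 1, 1933 (66 left).
Jul has 31 days: +31 → Aug 1, 1933 (35 left).
Aug has 31 days: +31 → Sep 1, 1933 (4 left).
+4 → Sep 5, 1933.

September 5, 1933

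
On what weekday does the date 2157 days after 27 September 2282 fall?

Thursday

First find the weekday of Sep 27, 2282. Doomsday rule: the anchor day for the 2200s is Friday. For year 82: 82÷12 = 6 r 10, and 10÷4 = 2, so 6+10+2 = 18.
Friday + 18 ≡ Tuesday — that's 2282's doomsday.
In September the doomsday date is Sep 5.
Sep 27 is 22 days after Sep 5; 22 mod 7 = 1, so Tuesday + 1 = Wednesday.
2157 mod 7 = 1, so 2157 days after a Wednesday is Wednesday + 1 = Thursday.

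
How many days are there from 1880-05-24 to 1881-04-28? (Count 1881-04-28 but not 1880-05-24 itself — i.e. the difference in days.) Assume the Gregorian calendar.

339

May 24, 1880 → Jun 24, 1880: 31 days (May has 31).
Jun 24, 1880 → Jul 24, 1880: 30 days (June has 30).
Jul 24, 1880 → Aug 24, 1880: 31 days (July has 31).
Aug 24, 1880 → Sep 24, 1880: 31 days (August has 31).
Sep 24, 1880 → Oct 24, 1880: 30 days (September has 30).
Oct 24, 1880 → Nov 24, 1880: 31 days (October has 31).
Nov 24, 1880 → Dec 24, 1880: 30 days (November has 30).
Dec 24, 1880 → Jan 24, 1881: 31 days (December has 31).
Jan 24, 1881 → Feb 24, 1881: 31 days (January has 31).
Feb 24, 1881 → Mar 24, 1881: 28 days (February has 28).
Mar 24, 1881 → Apr 24, 1881: 31 days (March has 31).
Apr 24, 1881 → Apr 28, 1881: 4 days.
Total: 339 days.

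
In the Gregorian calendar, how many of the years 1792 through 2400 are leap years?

148

Multiples of 4 in [1792,2400]: 153.
Of those, multiples of 100: 7 (not leap unless ÷400).
Multiples of 400: 2.
Leap years = 153 − 7 + 2 = 148.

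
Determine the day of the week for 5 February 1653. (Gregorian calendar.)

Doomsday rule: the anchor day for the 1600s is Tuesday. For year 53: 53÷12 = 4 r 5, and 5÷4 = 1, so 4+5+1 = 10.
Tuesday + 10 ≡ Friday — that's 1653's doomsday.
In February the doomsday date is Feb 28 (1653 is not a leap year).
Feb 5 is 23 days before Feb 28; 23 mod 7 = 2, so Friday − 2 = Wednesday.

Wednesday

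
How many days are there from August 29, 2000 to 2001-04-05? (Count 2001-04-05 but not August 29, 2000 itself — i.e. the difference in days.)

Aug 29, 2000 → Sep 29, 2000: 31 days (August has 31).
Sep 29, 2000 → Oct 29, 2000: 30 days (September has 30).
Oct 29, 2000 → Nov 29, 2000: 31 days (October has 31).
Nov 29, 2000 → Dec 29, 2000: 30 days (November has 30).
Dec 29, 2000 → Jan 29, 2001: 31 days (December has 31).
Jan 29, 2001 → Feb 28, 2001: 30 days (January has 31).
Feb 28, 2001 → Mar 28, 2001: 28 days (February has 28).
Mar 28, 2001 → Apr 5, 2001: 8 days.
Total: 219 days.

219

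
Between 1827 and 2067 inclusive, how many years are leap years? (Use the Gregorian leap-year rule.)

Multiples of 4 in [1827,2067]: 60.
Of those, multiples of 100: 2 (not leap unless ÷400).
Multiples of 400: 1.
Leap years = 60 − 2 + 1 = 59.

59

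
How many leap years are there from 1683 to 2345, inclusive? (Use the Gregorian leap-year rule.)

160

Multiples of 4 in [1683,2345]: 166.
Of those, multiples of 100: 7 (not leap unless ÷400).
Multiples of 400: 1.
Leap years = 166 − 7 + 1 = 160.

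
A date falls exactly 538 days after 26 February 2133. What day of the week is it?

Feb 26, 2133 is a Thursday.
538 mod 7 = 6, so 538 days after a Thursday is Thursday + 6 = Wednesday.

Wednesday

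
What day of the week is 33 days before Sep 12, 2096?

Friday

First find the weekday of Sep 12, 2096. Doomsday rule: the anchor day for the 2000s is Tuesday. For year 96: 96÷12 = 8 r 0, and 0÷4 = 0, so 8+0+0 = 8.
Tuesday + 8 ≡ Wednesday — that's 2096's doomsday.
In September the doomsday date is Sep 5.
Sep 12 is 7 days after Sep 5; 7 mod 7 = 0, so Wednesday + 0 = Wednesday.
33 mod 7 = 5, so 33 days before a Wednesday is Wednesday − 5 = Friday.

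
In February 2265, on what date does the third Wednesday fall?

February 1, 2265 is a Wednesday.
The first Wednesday is therefore February 1 (same day).
The third Wednesday is 1 + 2×7 = February 15.

February 15, 2265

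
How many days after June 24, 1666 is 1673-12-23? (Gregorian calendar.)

Jun 24, 1666 → Jun 24, 1667: 365 days.
Jun 24, 1667 → Jun 24, 1668: 366 days (Feb 29, 1668 is in that span).
Jun 24, 1668 → Jun 24, 1669: 365 days.
Jun 24, 1669 → Jun 24, 1670: 365 days.
Jun 24, 1670 → Jun 24, 1671: 365 days.
Jun 24, 1671 → Jun 24, 1672: 366 days (Feb 29, 1672 is in that span).
Jun 24, 1672 → Jun 24, 1673: 365 days.
Jun 24, 1673 → Jul 24, 1673: 30 days (June has 30).
Jul 24, 1673 → Aug 24, 1673: 31 days (July has 31).
Aug 24, 1673 → Sep 24, 1673: 31 days (August has 31).
Sep 24, 1673 → Oct 24, 1673: 30 days (September has 30).
Oct 24, 1673 → Nov 24, 1673: 31 days (October has 31).
Nov 24, 1673 → Dec 23, 1673: 29 days.
Total: 2739 days.

2739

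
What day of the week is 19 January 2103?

January 1, 2103 is a Monday.
Jan 1, 2103 → Jan 19, 2103: 18 days.
Total: 18 days.
18 mod 7 = 4, so Monday + 4 = Friday.

Friday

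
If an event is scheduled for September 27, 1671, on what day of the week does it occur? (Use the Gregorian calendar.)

Doomsday rule: the anchor day for the 1600s is Tuesday. For year 71: 71÷12 = 5 r 11, and 11÷4 = 2, so 5+11+2 = 18.
Tuesday + 18 ≡ Saturday — that's 1671's doomsday.
In September the doomsday date is Sep 5.
Sep 27 is 22 days after Sep 5; 22 mod 7 = 1, so Saturday + 1 = Sunday.

Sunday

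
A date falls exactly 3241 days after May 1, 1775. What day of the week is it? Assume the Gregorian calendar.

Monday

May 1, 1775 is a Monday.
3241 mod 7 = 0, so 3241 days after a Monday is Monday + 0 = Monday.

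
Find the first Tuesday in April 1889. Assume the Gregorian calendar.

April 2, 1889

April 1, 1889 is a Monday.
The first Tuesday is therefore April 2 (1 days later).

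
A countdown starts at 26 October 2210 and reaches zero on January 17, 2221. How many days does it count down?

Oct 26, 2210 → Oct 26, 2211: 365 days.
Oct 26, 2211 → Oct 26, 2212: 366 days (Feb 29, 2212 is in that span).
Oct 26, 2212 → Oct 26, 2213: 365 days.
Oct 26, 2213 → Oct 26, 2214: 365 days.
Oct 26, 2214 → Oct 26, 2215: 365 days.
Oct 26, 2215 → Oct 26, 2216: 366 days (Feb 29, 2216 is in that span).
Oct 26, 2216 → Oct 26, 2217: 365 days.
Oct 26, 2217 → Oct 26, 2218: 365 days.
Oct 26, 2218 → Oct 26, 2219: 365 days.
Oct 26, 2219 → Oct 26, 2220: 366 days (Feb 29, 2220 is in that span).
Oct 26, 2220 → Nov 26, 2220: 31 days (October has 31).
Nov 26, 2220 → Dec 26, 2220: 30 days (November has 30).
Dec 26, 2220 → Jan 17, 2221: 22 days.
Total: 3736 days.

3736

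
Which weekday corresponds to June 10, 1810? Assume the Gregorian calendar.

Doomsday rule: the anchor day for the 1800s is Friday. For year 10: 10÷12 = 0 r 10, and 10÷4 = 2, so 0+10+2 = 12.
Friday + 12 ≡ Wednesday — that's 1810's doomsday.
In June the doomsday date is Jun 6.
Jun 10 is 4 days after Jun 6; 4 mod 7 = 4, so Wednesday + 4 = Sunday.

Sunday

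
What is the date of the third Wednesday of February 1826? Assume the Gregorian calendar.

February 15, 1826

February 1, 1826 is a Wednesday.
The first Wednesday is therefore February 1 (same day).
The third Wednesday is 1 + 2×7 = February 15.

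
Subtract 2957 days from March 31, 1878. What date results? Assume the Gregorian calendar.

−365 (one year) → Mar 31, 1877 (2592 left).
−365 (one year) → Mar 31, 1876 (2227 left).
−366 (one year; includes Feb 29, 1876) → Mar 31, 1875 (1861 left).
−365 (one year) → Mar 31, 1874 (1496 left).
−365 (one year) → Mar 31, 1873 (1131 left).
−365 (one year) → Mar 31, 1872 (766 left).
−366 (one year; includes Feb 29, 1872) → Mar 31, 1871 (400 left).
−31 → Feb 28, 1871 (end of Feb, 28 days; 369 left).
−28 → Jan 31, 1871 (end of Jan, 31 days; 341 left).
−31 → Dec 31, 1870 (end of Dec, 31 days; 310 left).
−31 → Nov 30, 1870 (end of Nov, 30 days; 279 left).
−30 → Oct 31, 1870 (end of Oct, 31 days; 249 left).
−31 → Sep 30, 1870 (end of Sep, 30 days; 218 left).
−30 → Aug 31, 1870 (end of Aug, 31 days; 188 left).
−31 → Jul 31, 1870 (end of Jul, 31 days; 157 left).
−31 → Jun 30, 1870 (end of Jun, 30 days; 126 left).
−30 → May 31, 1870 (end of May, 31 days; 96 left).
−31 → Apr 30, 1870 (end of Apr, 30 days; 65 left).
−30 → Mar 31, 1870 (end of Mar, 31 days; 35 left).
−31 → Feb 28, 1870 (end of Feb, 28 days; 4 left).
−4 → Feb 24, 1870.

February 24, 1870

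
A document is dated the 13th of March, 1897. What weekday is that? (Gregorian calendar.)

Saturday

Doomsday rule: the anchor day for the 1800s is Friday. For year 97: 97÷12 = 8 r 1, and 1÷4 = 0, so 8+1+0 = 9.
Friday + 9 ≡ Sunday — that's 1897's doomsday.
In March the doomsday date is Mar 14.
Mar 13 is 1 day before Mar 14; 1 mod 7 = 1, so Sunday − 1 = Saturday.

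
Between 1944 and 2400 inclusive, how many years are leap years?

Multiples of 4 in [1944,2400]: 115.
Of those, multiples of 100: 5 (not leap unless ÷400).
Multiples of 400: 2.
Leap years = 115 − 5 + 2 = 112.

112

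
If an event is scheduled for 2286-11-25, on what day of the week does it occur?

Thursday

Doomsday rule: the anchor day for the 2200s is Friday. For year 86: 86÷12 = 7 r 2, and 2÷4 = 0, so 7+2+0 = 9.
Friday + 9 ≡ Sunday — that's 2286's doomsday.
In November the doomsday date is Nov 7.
Nov 25 is 18 days after Nov 7; 18 mod 7 = 4, so Sunday + 4 = Thursday.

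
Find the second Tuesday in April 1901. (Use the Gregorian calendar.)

April 9, 1901

April 1, 1901 is a Monday.
The first Tuesday is therefore April 2 (1 days later).
The second Tuesday is 2 + 1×7 = April 9.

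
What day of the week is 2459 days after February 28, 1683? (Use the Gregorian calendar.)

Tuesday

Feb 28, 1683 is a Sunday.
2459 mod 7 = 2, so 2459 days after a Sunday is Sunday + 2 = Tuesday.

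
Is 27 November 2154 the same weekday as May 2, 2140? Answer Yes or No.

No

From May 2, 2140 to Nov 27, 2154 is 5322 days.
5322 mod 7 = 2, so they are different weekdays.
(May 2, 2140 is a Monday; Nov 27, 2154 is a Wednesday.)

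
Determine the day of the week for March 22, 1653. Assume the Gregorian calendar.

Saturday

Doomsday rule: the anchor day for the 1600s is Tuesday. For year 53: 53÷12 = 4 r 5, and 5÷4 = 1, so 4+5+1 = 10.
Tuesday + 10 ≡ Friday — that's 1653's doomsday.
In March the doomsday date is Mar 14.
Mar 22 is 8 days after Mar 14; 8 mod 7 = 1, so Friday + 1 = Saturday.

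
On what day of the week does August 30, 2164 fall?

Doomsday rule: the anchor day for the 2100s is Sunday. For year 64: 64÷12 = 5 r 4, and 4÷4 = 1, so 5+4+1 = 10.
Sunday + 10 ≡ Wednesday — that's 2164's doomsday.
In August the doomsday date is Aug 8.
Aug 30 is 22 days after Aug 8; 22 mod 7 = 1, so Wednesday + 1 = Thursday.

Thursday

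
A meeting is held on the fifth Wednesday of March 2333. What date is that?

March 29, 2333

March 1, 2333 is a Wednesday.
The first Wednesday is therefore March 1 (same day).
The fifth Wednesday is 1 + 4×7 = March 29.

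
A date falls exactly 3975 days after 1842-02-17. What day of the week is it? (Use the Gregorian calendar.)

First find the weekday of Feb 17, 1842. Doomsday rule: the anchor day for the 1800s is Friday. For year 42: 42÷12 = 3 r 6, and 6÷4 = 1, so 3+6+1 = 10.
Friday + 10 ≡ Monday — that's 1842's doomsday.
In February the doomsday date is Feb 28 (1842 is not a leap year).
Feb 17 is 11 days before Feb 28; 11 mod 7 = 4, so Monday − 4 = Thursday.
3975 mod 7 = 6, so 3975 days after a Thursday is Thursday + 6 = Wednesday.

Wednesday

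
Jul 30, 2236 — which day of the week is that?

Saturday

Doomsday rule: the anchor day for the 2200s is Friday. For year 36: 36÷12 = 3 r 0, and 0÷4 = 0, so 3+0+0 = 3.
Friday + 3 ≡ Monday — that's 2236's doomsday.
In July the doomsday date is Jul 11.
Jul 30 is 19 days after Jul 11; 19 mod 7 = 5, so Monday + 5 = Saturday.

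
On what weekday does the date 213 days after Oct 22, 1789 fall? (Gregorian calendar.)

Sunday

First find the weekday of Oct 22, 1789. Doomsday rule: the anchor day for the 1700s is Sunday. For year 89: 89÷12 = 7 r 5, and 5÷4 = 1, so 7+5+1 = 13.
Sunday + 13 ≡ Saturday — that's 1789's doomsday.
In October the doomsday date is Oct 10.
Oct 22 is 12 days after Oct 10; 12 mod 7 = 5, so Saturday + 5 = Thursday.
213 mod 7 = 3, so 213 days after a Thursday is Thursday + 3 = Sunday.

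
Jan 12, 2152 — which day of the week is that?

Wednesday

Doomsday rule: the anchor day for the 2100s is Sunday. For year 52: 52÷12 = 4 r 4, and 4÷4 = 1, so 4+4+1 = 9.
Sunday + 9 ≡ Tuesday — that's 2152's doomsday.
In January the doomsday date is Jan 4 (2152 is a leap year (divisible by 4)).
Jan 12 is 8 days after Jan 4; 8 mod 7 = 1, so Tuesday + 1 = Wednesday.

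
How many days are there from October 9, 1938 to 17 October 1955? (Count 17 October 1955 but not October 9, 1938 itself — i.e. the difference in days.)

6217

Oct 9, 1938 → Oct 9, 1939: 365 days.
Oct 9, 1939 → Oct 9, 1940: 366 days (Feb 29, 1940 is in that span).
Oct 9, 1940 → Oct 9, 1941: 365 days.
Oct 9, 1941 → Oct 9, 1942: 365 days.
Oct 9, 1942 → Oct 9, 1943: 365 days.
Oct 9, 1943 → Oct 9, 1944: 366 days (Feb 29, 1944 is in that span).
Oct 9, 1944 → Oct 9, 1945: 365 days.
Oct 9, 1945 → Oct 9, 1946: 365 days.
Oct 9, 1946 → Oct 9, 1947: 365 days.
Oct 9, 1947 → Oct 9, 1948: 366 days (Feb 29, 1948 is in that span).
Oct 9, 1948 → Oct 9, 1949: 365 days.
Oct 9, 1949 → Oct 9, 1950: 365 days.
Oct 9, 1950 → Oct 9, 1951: 365 days.
Oct 9, 1951 → Oct 9, 1952: 366 days (Feb 29, 1952 is in that span).
Oct 9, 1952 → Oct 9, 1953: 365 days.
Oct 9, 1953 → Oct 9, 1954: 365 days.
Oct 9, 1954 → Nov 9, 1954: 31 days (October has 31).
Nov 9, 1954 → Dec 9, 1954: 30 days (November has 30).
Dec 9, 1954 → Jan 9, 1955: 31 days (December has 31).
Jan 9, 1955 → Feb 9, 1955: 31 days (January has 31).
Feb 9, 1955 → Mar 9, 1955: 28 days (February has 28).
Mar 9, 1955 → Apr 9, 1955: 31 days (March has 31).
Apr 9, 1955 → May 9, 1955: 30 days (April has 30).
May 9, 1955 → Jun 9, 1955: 31 days (May has 31).
Jun 9, 1955 → Jul 9, 1955: 30 days (June has 30).
Jul 9, 1955 → Aug 9, 1955: 31 days (July has 31).
Aug 9, 1955 → Sep 9, 1955: 31 days (August has 31).
Sep 9, 1955 → Oct 9, 1955: 30 days (September has 30).
Oct 9, 1955 → Oct 17, 1955: 8 days.
Total: 6217 days.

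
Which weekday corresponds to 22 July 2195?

Wednesday

Doomsday rule: the anchor day for the 2100s is Sunday. For year 95: 95÷12 = 7 r 11, and 11÷4 = 2, so 7+11+2 = 20.
Sunday + 20 ≡ Saturday — that's 2195's doomsday.
In July the doomsday date is Jul 11.
Jul 22 is 11 days after Jul 11; 11 mod 7 = 4, so Saturday + 4 = Wednesday.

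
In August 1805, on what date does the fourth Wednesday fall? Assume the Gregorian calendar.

August 1, 1805 is a Thursday.
The first Wednesday is therefore August 7 (6 days later).
The fourth Wednesday is 7 + 3×7 = August 28.

August 28, 1805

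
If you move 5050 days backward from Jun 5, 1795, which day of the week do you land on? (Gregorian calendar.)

Tuesday

Jun 5, 1795 is a Friday.
5050 mod 7 = 3, so 5050 days before a Friday is Friday − 3 = Tuesday.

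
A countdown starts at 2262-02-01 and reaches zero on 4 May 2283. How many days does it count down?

7762

Feb 1, 2262 → Feb 1, 2263: 365 days.
Feb 1, 2263 → Feb 1, 2264: 365 days.
Feb 1, 2264 → Feb 1, 2265: 366 days (Feb 29, 2264 is in that span).
Feb 1, 2265 → Feb 1, 2266: 365 days.
Feb 1, 2266 → Feb 1, 2267: 365 days.
Feb 1, 2267 → Feb 1, 2268: 365 days.
Feb 1, 2268 → Feb 1, 2269: 366 days (Feb 29, 2268 is in that span).
Feb 1, 2269 → Feb 1, 2270: 365 days.
Feb 1, 2270 → Feb 1, 2271: 365 days.
Feb 1, 2271 → Feb 1, 2272: 365 days.
Feb 1, 2272 → Feb 1, 2273: 366 days (Feb 29, 2272 is in that span).
Feb 1, 2273 → Feb 1, 2274: 365 days.
Feb 1, 2274 → Feb 1, 2275: 365 days.
Feb 1, 2275 → Feb 1, 2276: 365 days.
Feb 1, 2276 → Feb 1, 2277: 366 days (Feb 29, 2276 is in that span).
Feb 1, 2277 → Feb 1, 2278: 365 days.
Feb 1, 2278 → Feb 1, 2279: 365 days.
Feb 1, 2279 → Feb 1, 2280: 365 days.
Feb 1, 2280 → Feb 1, 2281: 366 days (Feb 29, 2280 is in that span).
Feb 1, 2281 → Feb 1, 2282: 365 days.
Feb 1, 2282 → Feb 1, 2283: 365 days.
Feb 1, 2283 → Mar 1, 2283: 28 days (February has 28).
Mar 1, 2283 → Apr 1, 2283: 31 days (March has 31).
Apr 1, 2283 → May 1, 2283: 30 days (April has 30).
May 1, 2283 → May 4, 2283: 3 days.
Total: 7762 days.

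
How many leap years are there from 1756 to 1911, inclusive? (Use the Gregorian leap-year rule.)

37

Multiples of 4 in [1756,1911]: 39.
Of those, multiples of 100: 2 (not leap unless ÷400).
Multiples of 400: 0.
Leap years = 39 − 2 + 0 = 37.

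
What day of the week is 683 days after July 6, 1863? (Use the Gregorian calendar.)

Friday

First find the weekday of Jul 6, 1863. Doomsday rule: the anchor day for the 1800s is Friday. For year 63: 63÷12 = 5 r 3, and 3÷4 = 0, so 5+3+0 = 8.
Friday + 8 ≡ Saturday — that's 1863's doomsday.
In July the doomsday date is Jul 11.
Jul 6 is 5 days before Jul 11; 5 mod 7 = 5, so Saturday − 5 = Monday.
683 mod 7 = 4, so 683 days after a Monday is Monday + 4 = Friday.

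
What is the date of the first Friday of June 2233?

June 1, 2233 is a Saturday.
The first Friday is therefore June 7 (6 days later).

June 7, 2233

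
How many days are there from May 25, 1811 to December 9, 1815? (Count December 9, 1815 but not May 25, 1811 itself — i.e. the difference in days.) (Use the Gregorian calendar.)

May 25, 1811 → May 25, 1812: 366 days (Feb 29, 1812 is in that span).
May 25, 1812 → May 25, 1813: 365 days.
May 25, 1813 → May 25, 1814: 365 days.
May 25, 1814 → May 25, 1815: 365 days.
May 25, 1815 → Jun 25, 1815: 31 days (May has 31).
Jun 25, 1815 → Jul 25, 1815: 30 days (June has 30).
Jul 25, 1815 → Aug 25, 1815: 31 days (July has 31).
Aug 25, 1815 → Sep 25, 1815: 31 days (August has 31).
Sep 25, 1815 → Oct 25, 1815: 30 days (September has 30).
Oct 25, 1815 → Nov 25, 1815: 31 days (October has 31).
Nov 25, 1815 → Dec 9, 1815: 14 days.
Total: 1659 days.

1659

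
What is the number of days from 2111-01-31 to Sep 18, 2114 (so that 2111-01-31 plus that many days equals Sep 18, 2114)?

1326

Jan 31, 2111 → Jan 31, 2112: 365 days.
Jan 31, 2112 → Jan 31, 2113: 366 days (Feb 29, 2112 is in that span).
Jan 31, 2113 → Jan 31, 2114: 365 days.
Jan 31, 2114 → Feb 28, 2114: 28 days (January has 31).
Feb 28, 2114 → Mar 28, 2114: 28 days (February has 28).
Mar 28, 2114 → Apr 28, 2114: 31 days (March has 31).
Apr 28, 2114 → May 28, 2114: 30 days (April has 30).
May 28, 2114 → Jun 28, 2114: 31 days (May has 31).
Jun 28, 2114 → Jul 28, 2114: 30 days (June has 30).
Jul 28, 2114 → Aug 28, 2114: 31 days (July has 31).
Aug 28, 2114 → Sep 18, 2114: 21 days.
Total: 1326 days.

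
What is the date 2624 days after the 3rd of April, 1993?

+365 (one year) → Apr 3, 1994 (2259 left).
+365 (one year) → Apr 3, 1995 (1894 left).
+366 (one year; includes Feb 29, 1996) → Apr 3, 1996 (1528 left).
+365 (one year) → Apr 3, 1997 (1163 left).
+365 (one year) → Apr 3, 1998 (798 left).
+365 (one year) → Apr 3, 1999 (433 left).
+366 (one year; includes Feb 29, 2000) → Apr 3, 2000 (67 left).
Apr has 30 days: +28 → May 1, 2000 (39 left).
May has 31 days: +31 → Jun 1, 2000 (8 left).
+8 → Jun 9, 2000.

June 9, 2000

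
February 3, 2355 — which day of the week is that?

Doomsday rule: the anchor day for the 2300s is Wednesday. For year 55: 55÷12 = 4 r 7, and 7÷4 = 1, so 4+7+1 = 12.
Wednesday + 12 ≡ Monday — that's 2355's doomsday.
In February the doomsday date is Feb 28 (2355 is not a leap year).
Feb 3 is 25 days before Feb 28; 25 mod 7 = 4, so Monday − 4 = Thursday.

Thursday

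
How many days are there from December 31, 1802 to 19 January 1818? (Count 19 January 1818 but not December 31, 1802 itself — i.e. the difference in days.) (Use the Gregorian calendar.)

5498

Dec 31, 1802 → Dec 31, 1803: 365 days.
Dec 31, 1803 → Dec 31, 1804: 366 days (Feb 29, 1804 is in that span).
Dec 31, 1804 → Dec 31, 1805: 365 days.
Dec 31, 1805 → Dec 31, 1806: 365 days.
Dec 31, 1806 → Dec 31, 1807: 365 days.
Dec 31, 1807 → Dec 31, 1808: 366 days (Feb 29, 1808 is in that span).
Dec 31, 1808 → Dec 31, 1809: 365 days.
Dec 31, 1809 → Dec 31, 1810: 365 days.
Dec 31, 1810 → Dec 31, 1811: 365 days.
Dec 31, 1811 → Dec 31, 1812: 366 days (Feb 29, 1812 is in that span).
Dec 31, 1812 → Dec 31, 1813: 365 days.
Dec 31, 1813 → Dec 31, 1814: 365 days.
Dec 31, 1814 → Dec 31, 1815: 365 days.
Dec 31, 1815 → Dec 31, 1816: 366 days (Feb 29, 1816 is in that span).
Dec 31, 1816 → Jan 31, 1817: 31 days (December has 31).
Jan 31, 1817 → Feb 28, 1817: 28 days (January has 31).
Feb 28, 1817 → Mar 28, 1817: 28 days (February has 28).
Mar 28, 1817 → Apr 28, 1817: 31 days (March has 31).
Apr 28, 1817 → May 28, 1817: 30 days (April has 30).
May 28, 1817 → Jun 28, 1817: 31 days (May has 31).
Jun 28, 1817 → Jul 28, 1817: 30 days (June has 30).
Jul 28, 1817 → Aug 28, 1817: 31 days (July has 31).
Aug 28, 1817 → Sep 28, 1817: 31 days (August has 31).
Sep 28, 1817 → Oct 28, 1817: 30 days (September has 30).
Oct 28, 1817 → Nov 28, 1817: 31 days (October has 31).
Nov 28, 1817 → Dec 28, 1817: 30 days (November has 30).
Dec 28, 1817 → Jan 19, 1818: 22 days.
Total: 5498 days.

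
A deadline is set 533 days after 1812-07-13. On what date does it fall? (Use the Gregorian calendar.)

+365 (one year) → Jul 13, 1813 (168 left).
Jul has 31 days: +19 → Aug 1, 1813 (149 left).
Aug has 31 days: +31 → Sep 1, 1813 (118 left).
Sep has 30 days: +30 → Oct 1, 1813 (88 left).
Oct has 31 days: +31 → Nov 1, 1813 (57 left).
Nov has 30 days: +30 → Dec 1, 1813 (27 left).
+27 → Dec 28, 1813.

December 28, 1813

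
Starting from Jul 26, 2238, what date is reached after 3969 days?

June 7, 2249

+365 (one year) → Jul 26, 2239 (3604 left).
+366 (one year; includes Feb 29, 2240) → Jul 26, 2240 (3238 left).
+365 (one year) → Jul 26, 2241 (2873 left).
+365 (one year) → Jul 26, 2242 (2508 left).
+365 (one year) → Jul 26, 2243 (2143 left).
+366 (one year; includes Feb 29, 2244) → Jul 26, 2244 (1777 left).
+365 (one year) → Jul 26, 2245 (1412 left).
+365 (one year) → Jul 26, 2246 (1047 left).
+365 (one year) → Jul 26, 2247 (682 left).
+366 (one year; includes Feb 29, 2248) → Jul 26, 2248 (316 left).
Jul has 31 days: +6 → Aug 1, 2248 (310 left).
Aug has 31 days: +31 → Sep 1, 2248 (279 left).
Sep has 30 days: +30 → Oct 1, 2248 (249 left).
Oct has 31 days: +31 → Nov 1, 2248 (218 left).
Nov has 30 days: +30 → Dec 1, 2248 (188 left).
Dec has 31 days: +31 → Jan 1, 2249 (157 left).
Jan has 31 days: +31 → Feb 1, 2249 (126 left).
Feb has 28 days: +28 → Mar 1, 2249 (98 left).
Mar has 31 days: +31 → Apr 1, 2249 (67 left).
Apr has 30 days: +30 → May 1, 2249 (37 left).
May has 31 days: +31 → Jun 1, 2249 (6 left).
+6 → Jun 7, 2249.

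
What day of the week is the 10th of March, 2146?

Thursday

Doomsday rule: the anchor day for the 2100s is Sunday. For year 46: 46÷12 = 3 r 10, and 10÷4 = 2, so 3+10+2 = 15.
Sunday + 15 ≡ Monday — that's 2146's doomsday.
In March the doomsday date is Mar 14.
Mar 10 is 4 days before Mar 14; 4 mod 7 = 4, so Monday − 4 = Thursday.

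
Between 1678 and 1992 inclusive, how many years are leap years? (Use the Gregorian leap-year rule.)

Multiples of 4 in [1678,1992]: 79.
Of those, multiples of 100: 3 (not leap unless ÷400).
Multiples of 400: 0.
Leap years = 79 − 3 + 0 = 76.

76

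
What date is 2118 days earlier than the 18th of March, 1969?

May 31, 1963

−365 (one year) → Mar 18, 1968 (1753 left).
−366 (one year; includes Feb 29, 1968) → Mar 18, 1967 (1387 left).
−365 (one year) → Mar 18, 1966 (1022 left).
−365 (one year) → Mar 18, 1965 (657 left).
−365 (one year) → Mar 18, 1964 (292 left).
−18 → Feb 29, 1964 (end of Feb, 29 days; 274 left).
−29 → Jan 31, 1964 (end of Jan, 31 days; 245 left).
−31 → Dec 31, 1963 (end of Dec, 31 days; 214 left).
−31 → Nov 30, 1963 (end of Nov, 30 days; 183 left).
−30 → Oct 31, 1963 (end of Oct, 31 days; 153 left).
−31 → Sep 30, 1963 (end of Sep, 30 days; 122 left).
−30 → Aug 31, 1963 (end of Aug, 31 days; 92 left).
−31 → Jul 31, 1963 (end of Jul, 31 days; 61 left).
−31 → Jun 30, 1963 (end of Jun, 30 days; 30 left).
−30 → May 31, 1963 (end of May, 31 days; 0 left).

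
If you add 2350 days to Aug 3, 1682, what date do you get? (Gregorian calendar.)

January 8, 1689

+365 (one year) → Aug 3, 1683 (1985 left).
+366 (one year; includes Feb 29, 1684) → Aug 3, 1684 (1619 left).
+365 (one year) → Aug 3, 1685 (1254 left).
+365 (one year) → Aug 3, 1686 (889 left).
+365 (one year) → Aug 3, 1687 (524 left).
+366 (one year; includes Feb 29, 1688) → Aug 3, 1688 (158 left).
Aug has 31 days: +29 → Sep 1, 1688 (129 left).
Sep has 30 days: +30 → Oct 1, 1688 (99 left).
Oct has 31 days: +31 → Nov 1, 1688 (68 left).
Nov has 30 days: +30 → Dec 1, 1688 (38 left).
Dec has 31 days: +31 → Jan 1, 1689 (7 left).
+7 → Jan 8, 1689.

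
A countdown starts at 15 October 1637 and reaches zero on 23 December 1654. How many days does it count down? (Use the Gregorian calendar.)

Oct 15, 1637 → Oct 15, 1638: 365 days.
Oct 15, 1638 → Oct 15, 1639: 365 days.
Oct 15, 1639 → Oct 15, 1640: 366 days (Feb 29, 1640 is in that span).
Oct 15, 1640 → Oct 15, 1641: 365 days.
Oct 15, 1641 → Oct 15, 1642: 365 days.
Oct 15, 1642 → Oct 15, 1643: 365 days.
Oct 15, 1643 → Oct 15, 1644: 366 days (Feb 29, 1644 is in that span).
Oct 15, 1644 → Oct 15, 1645: 365 days.
Oct 15, 1645 → Oct 15, 1646: 365 days.
Oct 15, 1646 → Oct 15, 1647: 365 days.
Oct 15, 1647 → Oct 15, 1648: 366 days (Feb 29, 1648 is in that span).
Oct 15, 1648 → Oct 15, 1649: 365 days.
Oct 15, 1649 → Oct 15, 1650: 365 days.
Oct 15, 1650 → Oct 15, 1651: 365 days.
Oct 15, 1651 → Oct 15, 1652: 366 days (Feb 29, 1652 is in that span).
Oct 15, 1652 → Oct 15, 1653: 365 days.
Oct 15, 1653 → Oct 15, 1654: 365 days.
Oct 15, 1654 → Nov 15, 1654: 31 days (October has 31).
Nov 15, 1654 → Dec 15, 1654: 30 days (November has 30).
Dec 15, 1654 → Dec 23, 1654: 8 days.
Total: 6278 days.

6278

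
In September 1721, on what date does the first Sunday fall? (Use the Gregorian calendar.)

September 7, 1721

September 1, 1721 is a Monday.
The first Sunday is therefore September 7 (6 days later).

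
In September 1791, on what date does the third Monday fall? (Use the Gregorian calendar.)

September 19, 1791

September 1, 1791 is a Thursday.
The first Monday is therefore September 5 (4 days later).
The third Monday is 5 + 2×7 = September 19.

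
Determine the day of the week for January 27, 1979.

Saturday

Doomsday rule: the anchor day for the 1900s is Wednesday. For year 79: 79÷12 = 6 r 7, and 7÷4 = 1, so 6+7+1 = 14.
Wednesday + 14 ≡ Wednesday — that's 1979's doomsday.
In January the doomsday date is Jan 3 (1979 is not a leap year).
Jan 27 is 24 days after Jan 3; 24 mod 7 = 3, so Wednesday + 3 = Saturday.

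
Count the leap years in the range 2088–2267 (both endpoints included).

43

Multiples of 4 in [2088,2267]: 45.
Of those, multiples of 100: 2 (not leap unless ÷400).
Multiples of 400: 0.
Leap years = 45 − 2 + 0 = 43.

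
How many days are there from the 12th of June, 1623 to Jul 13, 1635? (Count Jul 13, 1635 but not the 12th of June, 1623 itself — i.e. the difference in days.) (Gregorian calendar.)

Jun 12, 1623 → Jun 12, 1624: 366 days (Feb 29, 1624 is in that span).
Jun 12, 1624 → Jun 12, 1625: 365 days.
Jun 12, 1625 → Jun 12, 1626: 365 days.
Jun 12, 1626 → Jun 12, 1627: 365 days.
Jun 12, 1627 → Jun 12, 1628: 366 days (Feb 29, 1628 is in that span).
Jun 12, 1628 → Jun 12, 1629: 365 days.
Jun 12, 1629 → Jun 12, 1630: 365 days.
Jun 12, 1630 → Jun 12, 1631: 365 days.
Jun 12, 1631 → Jun 12, 1632: 366 days (Feb 29, 1632 is in that span).
Jun 12, 1632 → Jun 12, 1633: 365 days.
Jun 12, 1633 → Jun 12, 1634: 365 days.
Jun 12, 1634 → Jul 12, 1634: 30 days (June has 30).
Jul 12, 1634 → Aug 12, 1634: 31 days (July has 31).
Aug 12, 1634 → Sep 12, 1634: 31 days (August has 31).
Sep 12, 1634 → Oct 12, 1634: 30 days (September has 30).
Oct 12, 1634 → Nov 12, 1634: 31 days (October has 31).
Nov 12, 1634 → Dec 12, 1634: 30 days (November has 30).
Dec 12, 1634 → Jan 12, 1635: 31 days (December has 31).
Jan 12, 1635 → Feb 12, 1635: 31 days (January has 31).
Feb 12, 1635 → Mar 12, 1635: 28 days (February has 28).
Mar 12, 1635 → Apr 12, 1635: 31 days (March has 31).
Apr 12, 1635 → May 12, 1635: 30 days (April has 30).
May 12, 1635 → Jun 12, 1635: 31 days (May has 31).
Jun 12, 1635 → Jul 12, 1635: 30 days (June has 30).
Jul 12, 1635 → Jul 13, 1635: 1 days.
Total: 4414 days.

4414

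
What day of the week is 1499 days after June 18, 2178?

First find the weekday of Jun 18, 2178. Doomsday rule: the anchor day for the 2100s is Sunday. For year 78: 78÷12 = 6 r 6, and 6÷4 = 1, so 6+6+1 = 13.
Sunday + 13 ≡ Saturday — that's 2178's doomsday.
In June the doomsday date is Jun 6.
Jun 18 is 12 days after Jun 6; 12 mod 7 = 5, so Saturday + 5 = Thursday.
1499 mod 7 = 1, so 1499 days after a Thursday is Thursday + 1 = Friday.

Friday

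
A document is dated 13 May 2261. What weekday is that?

Monday

Doomsday rule: the anchor day for the 2200s is Friday. For year 61: 61÷12 = 5 r 1, and 1÷4 = 0, so 5+1+0 = 6.
Friday + 6 ≡ Thursday — that's 2261's doomsday.
In May the doomsday date is May 9.
May 13 is 4 days after May 9; 4 mod 7 = 4, so Thursday + 4 = Monday.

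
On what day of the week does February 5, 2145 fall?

Friday

January 1, 2145 is a Friday.
Jan 1, 2145 → Feb 1, 2145: 31 days (January has 31).
Feb 1, 2145 → Feb 5, 2145: 4 days.
Total: 35 days.
35 mod 7 = 0, so Friday + 0 = Friday.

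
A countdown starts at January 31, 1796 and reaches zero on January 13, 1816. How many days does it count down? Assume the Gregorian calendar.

7286

Jan 31, 1796 → Jan 31, 1797: 366 days (Feb 29, 1796 is in that span).
Jan 31, 1797 → Jan 31, 1798: 365 days.
Jan 31, 1798 → Jan 31, 1799: 365 days.
Jan 31, 1799 → Jan 31, 1800: 365 days.
Jan 31, 1800 → Jan 31, 1801: 365 days.
Jan 31, 1801 → Jan 31, 1802: 365 days.
Jan 31, 1802 → Jan 31, 1803: 365 days.
Jan 31, 1803 → Jan 31, 1804: 365 days.
Jan 31, 1804 → Jan 31, 1805: 366 days (Feb 29, 1804 is in that span).
Jan 31, 1805 → Jan 31, 1806: 365 days.
Jan 31, 1806 → Jan 31, 1807: 365 days.
Jan 31, 1807 → Jan 31, 1808: 365 days.
Jan 31, 1808 → Jan 31, 1809: 366 days (Feb 29, 1808 is in that span).
Jan 31, 1809 → Jan 31, 1810: 365 days.
Jan 31, 1810 → Jan 31, 1811: 365 days.
Jan 31, 1811 → Jan 31, 1812: 365 days.
Jan 31, 1812 → Jan 31, 1813: 366 days (Feb 29, 1812 is in that span).
Jan 31, 1813 → Jan 31, 1814: 365 days.
Jan 31, 1814 → Jan 31, 1815: 365 days.
Jan 31, 1815 → Feb 28, 1815: 28 days (January has 31).
Feb 28, 1815 → Mar 28, 1815: 28 days (February has 28).
Mar 28, 1815 → Apr 28, 1815: 31 days (March has 31).
Apr 28, 1815 → May 28, 1815: 30 days (April has 30).
May 28, 1815 → Jun 28, 1815: 31 days (May has 31).
Jun 28, 1815 → Jul 28, 1815: 30 days (June has 30).
Jul 28, 1815 → Aug 28, 1815: 31 days (July has 31).
Aug 28, 1815 → Sep 28, 1815: 31 days (August has 31).
Sep 28, 1815 → Oct 28, 1815: 30 days (September has 30).
Oct 28, 1815 → Nov 28, 1815: 31 days (October has 31).
Nov 28, 1815 → Dec 28, 1815: 30 days (November has 30).
Dec 28, 1815 → Jan 13, 1816: 16 days.
Total: 7286 days.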